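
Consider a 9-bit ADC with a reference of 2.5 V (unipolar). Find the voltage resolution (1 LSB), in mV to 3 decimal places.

4.883 mV

Full-scale span = 2.5 V.
LSB = 2.5 / 2^9 = 2.5 / 512 = 0.00488281 V = 4.883 mV.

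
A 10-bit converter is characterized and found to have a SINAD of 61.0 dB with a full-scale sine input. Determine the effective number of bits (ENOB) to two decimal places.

9.84 bits

ENOB = (SINAD − 1.76) / 6.02 = (61.0 − 1.76)/6.02 = 9.841.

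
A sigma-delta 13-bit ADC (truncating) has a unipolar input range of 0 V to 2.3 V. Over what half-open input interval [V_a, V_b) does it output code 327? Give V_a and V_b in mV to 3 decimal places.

[91.809 mV, 92.090 mV)

LSB = 2.3/2^13 = 280.76 µV.
V_a = V_low + 327·LSB = 0.0918091 V; V_b = V_low + 328·LSB = 0.0920898 V.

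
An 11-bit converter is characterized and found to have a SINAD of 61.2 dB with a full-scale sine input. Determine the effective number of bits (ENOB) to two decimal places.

ENOB = (SINAD − 1.76) / 6.02 = (61.2 − 1.76)/6.02 = 9.874.

9.87 bits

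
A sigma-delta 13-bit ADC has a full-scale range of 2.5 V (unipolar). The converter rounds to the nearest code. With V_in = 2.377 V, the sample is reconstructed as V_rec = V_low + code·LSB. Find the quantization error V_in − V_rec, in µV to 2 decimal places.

One LSB is 2.5 V / 8192 = 305.18 µV.
(V_in − V_low)/LSB = (2.377 − 0)/0.000305176 = 7788.9536 → code 7789 (round).
Reconstructed: 2.3770142 V.
Error = 2.377 − 2.3770142 = -1.41602e-05 V = -14.16 µV.

-14.16 µV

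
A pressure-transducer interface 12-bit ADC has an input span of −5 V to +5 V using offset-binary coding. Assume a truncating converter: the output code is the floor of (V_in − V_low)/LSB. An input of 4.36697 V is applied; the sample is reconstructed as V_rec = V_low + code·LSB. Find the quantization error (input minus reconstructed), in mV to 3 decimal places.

1.736 mV

One LSB is 10 V / 4096 = 2.441 mV.
(4.36697 − (−5))/0.00244141 = 3836.7109; ⌊·⌋ gives code 3836.
Reconstructed: 4.3652344 V.
Difference: 0.00173562 V → 1.736 mV.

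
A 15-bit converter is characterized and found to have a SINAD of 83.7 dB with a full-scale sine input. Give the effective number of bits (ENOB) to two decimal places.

ENOB = (SINAD − 1.76) / 6.02 = (83.7 − 1.76)/6.02 = 13.611.

13.61 bits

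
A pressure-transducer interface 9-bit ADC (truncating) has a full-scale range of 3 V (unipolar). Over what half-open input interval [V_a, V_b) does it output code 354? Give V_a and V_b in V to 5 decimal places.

LSB = 3/2^9 = 5.859 mV.
V_a = V_low + 354·LSB = 2.07422 V; V_b = V_low + 355·LSB = 2.08008 V.

[2.07422 V, 2.08008 V)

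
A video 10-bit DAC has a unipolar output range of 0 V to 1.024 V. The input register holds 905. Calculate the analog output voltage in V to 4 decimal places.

0.9050 V

LSB = 1.024 V / 2^10 = 1.000 mV.
V_out = 0 + 905 × 0.001 V = 0.905 V.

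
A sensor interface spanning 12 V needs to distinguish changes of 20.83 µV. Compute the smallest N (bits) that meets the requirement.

Number of steps required ≥ 12 V / 20.83 µV = 576092.17.
Need 2^N ≥ 576092.17; 2^19 = 524288, 2^20 = 1048576.
Minimum N = 20.

20 bits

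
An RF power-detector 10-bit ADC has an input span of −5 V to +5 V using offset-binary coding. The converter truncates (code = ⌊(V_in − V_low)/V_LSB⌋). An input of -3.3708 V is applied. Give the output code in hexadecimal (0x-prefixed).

code 0xA6 (decimal 166)

LSB = 10 V / 1024 = 9.766 mV.
(V_in − V_low)/LSB = (-3.3708 − (−5)) / 0.00976562 = 166.830.
⌊·⌋(166.830) = 166.
In hexadecimal (0x-prefixed): 0xA6.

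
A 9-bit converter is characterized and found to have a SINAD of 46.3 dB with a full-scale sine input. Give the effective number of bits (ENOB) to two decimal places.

7.40 bits

ENOB = (SINAD − 1.76) / 6.02 = (46.3 − 1.76)/6.02 = 7.399.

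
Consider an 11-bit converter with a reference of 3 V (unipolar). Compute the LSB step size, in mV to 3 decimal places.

1.465 mV

Full-scale span = 3 V.
LSB = 3 / 2^11 = 3 / 2048 = 0.00146484 V = 1.465 mV.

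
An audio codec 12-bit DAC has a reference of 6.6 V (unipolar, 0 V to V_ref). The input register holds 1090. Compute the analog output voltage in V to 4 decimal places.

1.7563 V

LSB = 6.6 V / 2^12 = 1.611 mV.
V_out = 0 + 1090 × 0.00161133 V = 1.75635 V.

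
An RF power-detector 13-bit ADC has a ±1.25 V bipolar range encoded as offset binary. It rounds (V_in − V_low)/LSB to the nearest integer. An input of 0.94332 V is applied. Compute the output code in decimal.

LSB = 2.5 V / 8192 = 305.18 µV.
Input sits at 7187.071 steps above V_low.
Round → code 7187.

code 7187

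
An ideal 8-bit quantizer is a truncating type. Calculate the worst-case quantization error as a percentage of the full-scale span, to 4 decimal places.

Truncating → worst-case error = 1 LSB = V_FS/2^8, so 100/256 = 0.390625 % of full scale.

0.3906 %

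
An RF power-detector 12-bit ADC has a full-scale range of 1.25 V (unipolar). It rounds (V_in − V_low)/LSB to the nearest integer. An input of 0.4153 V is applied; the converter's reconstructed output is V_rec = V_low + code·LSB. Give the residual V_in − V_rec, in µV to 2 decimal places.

-44.24 µV

LSB = 1.25/2^12 = 305.18 µV.
(0.4153 − 0)/0.000305176 = 1360.8550; round gives code 1361.
Code 1361 maps back to 0 + 1361×0.000305176 V = 0.41534424 V.
Error = 0.4153 − 0.41534424 = -4.42383e-05 V = -44.24 µV.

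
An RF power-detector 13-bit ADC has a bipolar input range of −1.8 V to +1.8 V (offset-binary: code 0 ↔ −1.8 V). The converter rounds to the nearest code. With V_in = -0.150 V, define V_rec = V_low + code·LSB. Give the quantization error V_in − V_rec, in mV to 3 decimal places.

LSB = 3.6/2^13 = 439.45 µV.
Scaled input = 3754.6667 LSBs, so code = 3755.
V_rec = (−1.8) + 3755·0.000439453 = -0.14985352 V.
V_in − V_rec = -0.000146484 V = -0.146 mV.

-0.146 mV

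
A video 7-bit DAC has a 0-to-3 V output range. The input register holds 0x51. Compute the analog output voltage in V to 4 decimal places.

1.8984 V

LSB = 3 V / 2^7 = 23.438 mV.
Code 0x51 = 81 decimal.
V_out = 0 + 81 × 0.0234375 V = 1.89844 V.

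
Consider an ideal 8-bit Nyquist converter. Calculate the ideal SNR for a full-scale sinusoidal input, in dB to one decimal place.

49.9 dB

SNR ≈ 6.02·N + 1.76 dB = 6.02·8 + 1.76 = 49.92 dB.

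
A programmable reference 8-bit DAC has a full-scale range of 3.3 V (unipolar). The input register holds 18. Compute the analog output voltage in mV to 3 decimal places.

LSB = 3.3 V / 2^8 = 12.891 mV.
V_out = 0 + 18 × 0.0128906 V = 0.232031 V.
= 232.031 mV.

232.031 mV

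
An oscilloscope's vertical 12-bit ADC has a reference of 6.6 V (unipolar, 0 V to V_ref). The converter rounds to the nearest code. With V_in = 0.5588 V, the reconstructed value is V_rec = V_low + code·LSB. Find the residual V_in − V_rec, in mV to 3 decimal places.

One LSB is 6.6 V / 4096 = 1.611 mV.
Scaled input = 346.7947 LSBs, so code = 347.
V_rec = 0 + 347·0.00161133 = 0.55913086 V.
Error = 0.5588 − 0.55913086 = -0.000330859 V = -0.331 mV.

-0.331 mV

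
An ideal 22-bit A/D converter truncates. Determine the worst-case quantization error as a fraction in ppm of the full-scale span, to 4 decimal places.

0.2384 ppm

Truncating → worst-case error = 1 LSB = V_FS/2^22, so 1e+06/4194304 = 0.238419 ppm of full scale.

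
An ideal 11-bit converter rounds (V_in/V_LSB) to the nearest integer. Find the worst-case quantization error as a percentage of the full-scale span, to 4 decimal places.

Rounding → worst-case error = ½ LSB = V_FS/2^12, so 100/4096 = 0.0244141 % of full scale.

0.0244 %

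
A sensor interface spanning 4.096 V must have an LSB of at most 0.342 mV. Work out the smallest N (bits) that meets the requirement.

14 bits

Number of steps required ≥ 4.096 V / 0.342 mV = 11976.61.
Need 2^N ≥ 11976.61; 2^13 = 8192, 2^14 = 16384.
Minimum N = 14.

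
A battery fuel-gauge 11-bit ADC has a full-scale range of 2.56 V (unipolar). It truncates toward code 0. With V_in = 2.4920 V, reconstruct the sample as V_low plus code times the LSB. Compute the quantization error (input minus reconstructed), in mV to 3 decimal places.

0.750 mV

LSB = 2.56/2^11 = 1.250 mV.
(V_in − V_low)/LSB = (2.4920 − 0)/0.00125 = 1993.6000 → code 1993 (floor).
Reconstructed: 2.49125 V.
V_in − V_rec = 0.00075 V = 0.750 mV.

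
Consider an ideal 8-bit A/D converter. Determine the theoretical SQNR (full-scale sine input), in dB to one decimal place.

SNR ≈ 6.02·N + 1.76 dB = 6.02·8 + 1.76 = 49.92 dB.

49.9 dB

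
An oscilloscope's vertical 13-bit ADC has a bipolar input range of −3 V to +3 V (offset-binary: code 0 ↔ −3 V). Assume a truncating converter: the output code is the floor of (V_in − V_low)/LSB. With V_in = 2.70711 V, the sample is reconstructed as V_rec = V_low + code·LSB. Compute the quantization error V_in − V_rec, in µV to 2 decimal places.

LSB = 6/2^13 = 0.732 mV.
(2.70711 − (−3))/0.000732422 = 7792.1075; ⌊·⌋ gives code 7792.
V_rec = (−3) + 7792·0.000732422 = 2.7070312 V.
Error = 2.70711 − 2.7070312 = 7.875e-05 V = 78.75 µV.

78.75 µV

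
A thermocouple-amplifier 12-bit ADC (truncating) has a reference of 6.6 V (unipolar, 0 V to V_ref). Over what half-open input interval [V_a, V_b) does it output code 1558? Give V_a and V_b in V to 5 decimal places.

LSB = 6.6/2^12 = 1.611 mV.
V_a = V_low + 1558·LSB = 2.51045 V; V_b = V_low + 1559·LSB = 2.51206 V.

[2.51045 V, 2.51206 V)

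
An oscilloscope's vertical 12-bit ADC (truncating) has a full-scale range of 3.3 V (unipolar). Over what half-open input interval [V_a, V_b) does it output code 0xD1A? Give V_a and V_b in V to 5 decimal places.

LSB = 3.3/2^12 = 0.806 mV.
Code 0xD1A = 3354 decimal.
V_a = V_low + 3354·LSB = 2.7022 V; V_b = V_low + 3355·LSB = 2.703 V.

[2.70220 V, 2.70300 V)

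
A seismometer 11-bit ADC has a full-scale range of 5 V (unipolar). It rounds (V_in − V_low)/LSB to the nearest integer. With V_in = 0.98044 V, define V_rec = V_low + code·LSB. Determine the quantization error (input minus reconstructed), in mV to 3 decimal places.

-1.005 mV

Step size: 5 V ÷ 2^11 = 2.441 mV.
(V_in − V_low)/LSB = (0.98044 − 0)/0.00244141 = 401.5882 → code 402 (round).
Reconstructed: 0.98144531 V.
V_in − V_rec = -0.00100531 V = -1.005 mV.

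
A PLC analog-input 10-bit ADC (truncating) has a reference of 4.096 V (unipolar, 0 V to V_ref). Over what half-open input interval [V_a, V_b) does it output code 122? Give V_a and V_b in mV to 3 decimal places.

[488.000 mV, 492.000 mV)

LSB = 4.096/2^10 = 4.000 mV.
V_a = V_low + 122·LSB = 0.488 V; V_b = V_low + 123·LSB = 0.492 V.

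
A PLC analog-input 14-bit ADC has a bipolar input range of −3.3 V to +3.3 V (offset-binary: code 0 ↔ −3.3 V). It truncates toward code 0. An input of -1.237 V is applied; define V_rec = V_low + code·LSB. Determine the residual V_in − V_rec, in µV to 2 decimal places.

97.17 µV

LSB = 6.6/2^14 = 402.83 µV.
(V_in − V_low)/LSB = (-1.237 − (−3.3))/0.000402832 = 5121.2412 → code 5121 (floor).
Reconstructed: -1.2370972 V.
V_in − V_rec = 9.7168e-05 V = 97.17 µV.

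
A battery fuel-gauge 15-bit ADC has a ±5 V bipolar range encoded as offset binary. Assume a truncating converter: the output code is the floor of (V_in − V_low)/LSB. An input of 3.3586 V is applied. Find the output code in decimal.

code 27389

Full-scale span = 10 V; LSB = 10/2^15 = 305.18 µV.
(V_in − V_low)/LSB = (3.3586 − (−5)) / 0.000305176 = 27389.460.
Floor → code 27389.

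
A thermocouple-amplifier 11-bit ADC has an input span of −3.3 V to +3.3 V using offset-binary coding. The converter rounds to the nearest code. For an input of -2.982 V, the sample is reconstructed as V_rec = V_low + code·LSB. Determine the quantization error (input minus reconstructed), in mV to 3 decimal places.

-1.043 mV

Step size: 6.6 V ÷ 2^11 = 3.223 mV.
(V_in − V_low)/LSB = (-2.982 − (−3.3))/0.00322266 = 98.6764 → code 99 (round).
Code 99 maps back to (−3.3) + 99×0.00322266 V = -2.980957 V.
V_in − V_rec = -0.00104297 V = -1.043 mV.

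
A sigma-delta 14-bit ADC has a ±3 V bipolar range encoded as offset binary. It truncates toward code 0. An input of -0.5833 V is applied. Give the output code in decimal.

code 6599

With 16384 levels over 6 V, one step is 366.21 µV.
Input sits at 6599.202 steps above V_low.
Floor → code 6599.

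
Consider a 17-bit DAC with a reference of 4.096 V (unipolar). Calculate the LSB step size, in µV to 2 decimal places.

31.25 µV

Full-scale span = 4.096 V.
LSB = 4.096 / 2^17 = 4.096 / 131072 = 3.125e-05 V = 31.25 µV.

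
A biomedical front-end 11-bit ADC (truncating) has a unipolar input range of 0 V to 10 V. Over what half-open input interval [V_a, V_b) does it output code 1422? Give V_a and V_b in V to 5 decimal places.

LSB = 10/2^11 = 4.883 mV.
V_a = V_low + 1422·LSB = 6.94336 V; V_b = V_low + 1423·LSB = 6.94824 V.

[6.94336 V, 6.94824 V)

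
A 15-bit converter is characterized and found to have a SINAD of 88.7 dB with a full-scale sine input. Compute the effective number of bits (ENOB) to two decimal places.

ENOB = (SINAD − 1.76) / 6.02 = (88.7 − 1.76)/6.02 = 14.442.

14.44 bits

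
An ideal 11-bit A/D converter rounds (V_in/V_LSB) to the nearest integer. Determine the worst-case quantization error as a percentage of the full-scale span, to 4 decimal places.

Rounding → worst-case error = ½ LSB = V_FS/2^12, so 100/4096 = 0.0244141 % of full scale.

0.0244 %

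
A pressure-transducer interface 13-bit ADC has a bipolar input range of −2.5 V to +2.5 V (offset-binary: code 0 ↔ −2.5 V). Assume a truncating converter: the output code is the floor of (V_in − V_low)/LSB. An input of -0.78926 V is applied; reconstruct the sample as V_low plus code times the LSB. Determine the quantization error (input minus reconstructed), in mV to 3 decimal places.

0.535 mV

One LSB is 5 V / 8192 = 0.610 mV.
Scaled input = 2802.8764 LSBs, so code = 2802.
Reconstructed: -0.78979492 V.
Error = -0.78926 − (−0.78979492) = 0.000534922 V = 0.535 mV.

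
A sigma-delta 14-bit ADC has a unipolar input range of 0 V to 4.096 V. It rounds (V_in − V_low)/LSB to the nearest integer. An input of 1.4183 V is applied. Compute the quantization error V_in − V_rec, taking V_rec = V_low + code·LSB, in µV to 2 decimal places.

LSB = 4.096/2^14 = 250.00 µV.
(V_in − V_low)/LSB = (1.4183 − 0)/0.00025 = 5673.2000 → code 5673 (round).
Reconstructed: 1.41825 V.
Error = 1.4183 − 1.41825 = 5e-05 V = 50.00 µV.

50.00 µV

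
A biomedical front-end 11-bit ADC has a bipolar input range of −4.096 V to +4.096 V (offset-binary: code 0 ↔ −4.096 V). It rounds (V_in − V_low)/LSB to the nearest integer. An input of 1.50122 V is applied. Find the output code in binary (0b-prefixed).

Full-scale span = 8.192 V; LSB = 8.192/2^11 = 4.000 mV.
(1.50122 − (−4.096)) / 0.004 = 1399.305 LSBs.
Round → code 1399.
In binary (0b-prefixed): 0b10101110111.

code 0b10101110111 (decimal 1399)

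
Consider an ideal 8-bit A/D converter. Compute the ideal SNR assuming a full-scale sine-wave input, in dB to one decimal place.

SNR ≈ 6.02·N + 1.76 dB = 6.02·8 + 1.76 = 49.92 dB.

49.9 dB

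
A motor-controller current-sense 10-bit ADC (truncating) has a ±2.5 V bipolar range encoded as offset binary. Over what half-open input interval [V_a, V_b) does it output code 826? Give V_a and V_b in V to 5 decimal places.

[1.53320 V, 1.53809 V)

LSB = 5/2^10 = 4.883 mV.
V_a = V_low + 826·LSB = 1.5332 V; V_b = V_low + 827·LSB = 1.53809 V.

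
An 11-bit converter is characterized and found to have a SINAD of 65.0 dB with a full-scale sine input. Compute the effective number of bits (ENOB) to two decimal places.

10.50 bits

ENOB = (SINAD − 1.76) / 6.02 = (65.0 − 1.76)/6.02 = 10.505.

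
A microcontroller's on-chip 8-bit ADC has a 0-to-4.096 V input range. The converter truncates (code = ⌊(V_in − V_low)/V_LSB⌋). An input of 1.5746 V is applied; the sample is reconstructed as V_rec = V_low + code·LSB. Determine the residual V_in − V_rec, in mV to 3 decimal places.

6.600 mV

LSB = 4.096/2^8 = 16.000 mV.
(1.5746 − 0)/0.016 = 98.4125; ⌊·⌋ gives code 98.
V_rec = 0 + 98·0.016 = 1.568 V.
V_in − V_rec = 0.0066 V = 6.600 mV.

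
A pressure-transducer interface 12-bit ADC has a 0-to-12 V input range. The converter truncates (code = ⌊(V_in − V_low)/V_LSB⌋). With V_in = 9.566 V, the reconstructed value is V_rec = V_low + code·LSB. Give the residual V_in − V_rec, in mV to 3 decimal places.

One LSB is 12 V / 4096 = 2.930 mV.
(V_in − V_low)/LSB = (9.566 − 0)/0.00292969 = 3265.1947 → code 3265 (floor).
Reconstructed: 9.5654297 V.
Difference: 0.000570312 V → 0.570 mV.

0.570 mV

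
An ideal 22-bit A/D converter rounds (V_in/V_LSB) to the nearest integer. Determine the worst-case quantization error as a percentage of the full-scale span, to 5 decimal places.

Rounding → worst-case error = ½ LSB = V_FS/2^23, so 100/8388608 = 1.19209e-05 % of full scale.

0.00001 %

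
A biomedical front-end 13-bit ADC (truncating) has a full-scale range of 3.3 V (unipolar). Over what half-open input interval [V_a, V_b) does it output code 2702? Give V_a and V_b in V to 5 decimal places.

[1.08845 V, 1.08885 V)

LSB = 3.3/2^13 = 402.83 µV.
V_a = V_low + 2702·LSB = 1.08845 V; V_b = V_low + 2703·LSB = 1.08885 V.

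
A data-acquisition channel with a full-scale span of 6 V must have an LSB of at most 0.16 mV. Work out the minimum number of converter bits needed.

16 bits

Number of steps required ≥ 6 V / 0.16 mV = 37500.00.
Need 2^N ≥ 37500.00; 2^15 = 32768, 2^16 = 65536.
Minimum N = 16.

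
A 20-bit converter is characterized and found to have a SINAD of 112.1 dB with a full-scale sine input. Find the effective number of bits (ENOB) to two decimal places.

ENOB = (SINAD − 1.76) / 6.02 = (112.1 − 1.76)/6.02 = 18.329.

18.33 bits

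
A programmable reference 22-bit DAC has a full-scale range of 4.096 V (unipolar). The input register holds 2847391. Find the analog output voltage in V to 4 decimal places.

2.7807 V

LSB = 4.096 V / 2^22 = 0.98 µV.
V_out = 0 + 2847391 × 9.76563e-07 V = 2.78066 V.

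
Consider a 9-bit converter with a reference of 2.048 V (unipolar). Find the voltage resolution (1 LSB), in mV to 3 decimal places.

Full-scale span = 2.048 V.
LSB = 2.048 / 2^9 = 2.048 / 512 = 0.004 V = 4.000 mV.

4.000 mV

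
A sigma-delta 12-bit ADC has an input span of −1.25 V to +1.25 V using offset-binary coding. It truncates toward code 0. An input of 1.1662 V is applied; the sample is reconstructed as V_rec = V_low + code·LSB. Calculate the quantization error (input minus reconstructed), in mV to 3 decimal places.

0.429 mV

One LSB is 2.5 V / 4096 = 0.610 mV.
(V_in − V_low)/LSB = (1.1662 − (−1.25))/0.000610352 = 3958.7021 → code 3958 (floor).
Reconstructed: 1.1657715 V.
Difference: 0.000428516 V → 0.429 mV.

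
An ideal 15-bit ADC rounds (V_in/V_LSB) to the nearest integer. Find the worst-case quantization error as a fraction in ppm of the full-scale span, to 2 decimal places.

15.26 ppm

Rounding → worst-case error = ½ LSB = V_FS/2^16, so 1e+06/65536 = 15.2588 ppm of full scale.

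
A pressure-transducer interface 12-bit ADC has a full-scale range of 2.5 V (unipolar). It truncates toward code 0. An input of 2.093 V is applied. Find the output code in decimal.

code 3429

With 4096 levels over 2.5 V, one step is 0.610 mV.
(2.093 − 0) / 0.000610352 = 3429.171 LSBs.
So the output code is 3429.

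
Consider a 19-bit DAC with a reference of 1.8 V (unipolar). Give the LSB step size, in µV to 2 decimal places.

Full-scale span = 1.8 V.
LSB = 1.8 / 2^19 = 1.8 / 524288 = 3.43323e-06 V = 3.43 µV.

3.43 µV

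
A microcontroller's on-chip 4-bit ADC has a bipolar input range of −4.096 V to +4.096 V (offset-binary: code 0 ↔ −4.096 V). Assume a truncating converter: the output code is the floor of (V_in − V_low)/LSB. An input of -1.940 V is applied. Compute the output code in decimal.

code 4

With 16 levels over 8.192 V, one step is 0.5120 V.
(V_in − V_low)/LSB = (-1.940 − (−4.096)) / 0.512 = 4.211.
Floor → code 4.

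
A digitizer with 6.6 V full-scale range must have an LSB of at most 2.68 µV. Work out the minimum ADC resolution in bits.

22 bits

Number of steps required ≥ 6.6 V / 2.68 µV = 2462686.57.
Need 2^N ≥ 2462686.57; 2^21 = 2097152, 2^22 = 4194304.
Minimum N = 22.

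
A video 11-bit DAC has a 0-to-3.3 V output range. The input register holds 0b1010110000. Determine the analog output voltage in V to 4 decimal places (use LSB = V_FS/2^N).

LSB = 3.3 V / 2^11 = 1.611 mV.
Code 0b1010110000 = 688 decimal.
V_out = 0 + 688 × 0.00161133 V = 1.10859 V.

1.1086 V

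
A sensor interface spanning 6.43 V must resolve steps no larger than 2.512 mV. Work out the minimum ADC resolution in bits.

Number of steps required ≥ 6.43 V / 2.512 mV = 2559.71.
Need 2^N ≥ 2559.71; 2^11 = 2048, 2^12 = 4096.
Minimum N = 12.

12 bits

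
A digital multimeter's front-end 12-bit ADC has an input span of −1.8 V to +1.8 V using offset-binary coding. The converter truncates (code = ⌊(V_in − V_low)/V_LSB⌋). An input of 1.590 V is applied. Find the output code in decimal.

LSB = 3.6 V / 4096 = 0.879 mV.
(V_in − V_low)/LSB = (1.590 − (−1.8)) / 0.000878906 = 3857.067.
So the output code is 3857.

code 3857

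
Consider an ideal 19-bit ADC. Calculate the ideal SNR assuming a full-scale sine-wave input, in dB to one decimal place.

SNR ≈ 6.02·N + 1.76 dB = 6.02·19 + 1.76 = 116.14 dB.

116.1 dB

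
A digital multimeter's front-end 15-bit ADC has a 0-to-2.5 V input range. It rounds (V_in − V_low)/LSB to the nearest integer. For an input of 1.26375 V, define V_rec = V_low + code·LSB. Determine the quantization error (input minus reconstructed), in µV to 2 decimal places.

17.09 µV

LSB = 2.5/2^15 = 76.29 µV.
(1.26375 − 0)/7.62939e-05 = 16564.2240; round gives code 16564.
Code 16564 maps back to 0 + 16564×7.62939e-05 V = 1.2637329 V.
V_in − V_rec = 1.70898e-05 V = 17.09 µV.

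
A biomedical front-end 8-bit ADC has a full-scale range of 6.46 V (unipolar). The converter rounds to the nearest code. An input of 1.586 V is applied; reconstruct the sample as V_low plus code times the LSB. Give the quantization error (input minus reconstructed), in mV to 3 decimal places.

-3.766 mV

One LSB is 6.46 V / 256 = 25.234 mV.
Scaled input = 62.8508 LSBs, so code = 63.
V_rec = 0 + 63·0.0252344 = 1.5897656 V.
V_in − V_rec = -0.00376562 V = -3.766 mV.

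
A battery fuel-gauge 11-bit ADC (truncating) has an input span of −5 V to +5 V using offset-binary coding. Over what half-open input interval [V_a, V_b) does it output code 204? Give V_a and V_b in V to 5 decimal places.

LSB = 10/2^11 = 4.883 mV.
V_a = V_low + 204·LSB = -4.00391 V; V_b = V_low + 205·LSB = -3.99902 V.

[-4.00391 V, -3.99902 V)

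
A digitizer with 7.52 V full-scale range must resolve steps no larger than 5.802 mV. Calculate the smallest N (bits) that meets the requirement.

11 bits

Number of steps required ≥ 7.52 V / 5.802 mV = 1296.10.
Need 2^N ≥ 1296.10; 2^10 = 1024, 2^11 = 2048.
Minimum N = 11.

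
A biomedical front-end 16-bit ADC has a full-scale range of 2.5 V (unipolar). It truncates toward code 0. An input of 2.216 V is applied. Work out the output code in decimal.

code 58091

Full-scale span = 2.5 V; LSB = 2.5/2^16 = 38.15 µV.
(V_in − V_low)/LSB = (2.216 − 0) / 3.8147e-05 = 58091.110.
⌊·⌋(58091.110) = 58091.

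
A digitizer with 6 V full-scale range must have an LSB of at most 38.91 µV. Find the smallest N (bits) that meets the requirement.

Number of steps required ≥ 6 V / 38.91 µV = 154202.00.
Need 2^N ≥ 154202.00; 2^17 = 131072, 2^18 = 262144.
Minimum N = 18.

18 bits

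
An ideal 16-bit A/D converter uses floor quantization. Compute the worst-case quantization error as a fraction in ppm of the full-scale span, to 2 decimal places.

Truncating → worst-case error = 1 LSB = V_FS/2^16, so 1e+06/65536 = 15.2588 ppm of full scale.

15.26 ppm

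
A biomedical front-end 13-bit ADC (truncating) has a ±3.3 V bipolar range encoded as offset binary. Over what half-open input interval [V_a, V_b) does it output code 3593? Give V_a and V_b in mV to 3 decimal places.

LSB = 6.6/2^13 = 0.806 mV.
V_a = V_low + 3593·LSB = -0.405249 V; V_b = V_low + 3594·LSB = -0.404443 V.

[-405.249 mV, -404.443 mV)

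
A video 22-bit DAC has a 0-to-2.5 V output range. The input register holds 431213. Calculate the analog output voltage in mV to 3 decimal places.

257.023 mV

LSB = 2.5 V / 2^22 = 0.60 µV.
V_out = 0 + 431213 × 5.96046e-07 V = 0.257023 V.
= 257.023 mV.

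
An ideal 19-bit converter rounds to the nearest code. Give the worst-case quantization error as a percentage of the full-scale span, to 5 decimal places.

0.00010 %

Rounding → worst-case error = ½ LSB = V_FS/2^20, so 100/1048576 = 9.53674e-05 % of full scale.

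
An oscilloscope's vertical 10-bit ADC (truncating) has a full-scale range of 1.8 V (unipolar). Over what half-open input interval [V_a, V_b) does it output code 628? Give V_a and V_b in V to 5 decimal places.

LSB = 1.8/2^10 = 1.758 mV.
V_a = V_low + 628·LSB = 1.10391 V; V_b = V_low + 629·LSB = 1.10566 V.

[1.10391 V, 1.10566 V)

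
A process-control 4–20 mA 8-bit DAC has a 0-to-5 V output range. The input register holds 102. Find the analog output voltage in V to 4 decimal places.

1.9922 V

LSB = 5 V / 2^8 = 19.531 mV.
V_out = 0 + 102 × 0.0195312 V = 1.99219 V.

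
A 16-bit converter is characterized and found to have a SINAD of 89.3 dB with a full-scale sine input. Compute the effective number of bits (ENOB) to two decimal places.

14.54 bits

ENOB = (SINAD − 1.76) / 6.02 = (89.3 − 1.76)/6.02 = 14.542.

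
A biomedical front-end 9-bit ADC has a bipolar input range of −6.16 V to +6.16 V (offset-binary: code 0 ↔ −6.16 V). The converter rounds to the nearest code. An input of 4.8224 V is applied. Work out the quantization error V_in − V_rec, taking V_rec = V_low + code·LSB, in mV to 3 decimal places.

LSB = 12.32/2^9 = 24.062 mV.
(V_in − V_low)/LSB = (4.8224 − (−6.16))/0.0240625 = 456.4114 → code 456 (round).
Code 456 maps back to (−6.16) + 456×0.0240625 V = 4.8125 V.
Error = 4.8224 − 4.8125 = 0.0099 V = 9.900 mV.

9.900 mV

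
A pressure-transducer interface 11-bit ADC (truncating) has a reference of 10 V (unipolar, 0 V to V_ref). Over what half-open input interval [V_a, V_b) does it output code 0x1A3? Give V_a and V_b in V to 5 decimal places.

LSB = 10/2^11 = 4.883 mV.
Code 0x1A3 = 419 decimal.
V_a = V_low + 419·LSB = 2.0459 V; V_b = V_low + 420·LSB = 2.05078 V.

[2.04590 V, 2.05078 V)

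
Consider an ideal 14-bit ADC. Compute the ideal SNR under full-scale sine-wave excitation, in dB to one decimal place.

86.0 dB

SNR ≈ 6.02·N + 1.76 dB = 6.02·14 + 1.76 = 86.04 dB.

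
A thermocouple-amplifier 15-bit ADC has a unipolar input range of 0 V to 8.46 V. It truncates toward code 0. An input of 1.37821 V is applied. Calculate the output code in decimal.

LSB = 8.46 V / 32768 = 258.18 µV.
(V_in − V_low)/LSB = (1.37821 − 0) / 0.000258179 = 5338.202.
⌊·⌋(5338.202) = 5338.

code 5338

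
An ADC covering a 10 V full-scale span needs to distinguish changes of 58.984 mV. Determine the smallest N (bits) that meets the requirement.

8 bits

Number of steps required ≥ 10 V / 58.984 mV = 169.54.
Need 2^N ≥ 169.54; 2^7 = 128, 2^8 = 256.
Minimum N = 8.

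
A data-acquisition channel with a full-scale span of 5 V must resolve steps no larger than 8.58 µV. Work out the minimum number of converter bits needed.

20 bits

Number of steps required ≥ 5 V / 8.58 µV = 582750.58.
Need 2^N ≥ 582750.58; 2^19 = 524288, 2^20 = 1048576.
Minimum N = 20.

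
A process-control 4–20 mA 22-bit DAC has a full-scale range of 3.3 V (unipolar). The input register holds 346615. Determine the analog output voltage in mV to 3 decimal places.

LSB = 3.3 V / 2^22 = 0.79 µV.
V_out = 0 + 346615 × 7.86781e-07 V = 0.27271 V.
= 272.710 mV.

272.710 mV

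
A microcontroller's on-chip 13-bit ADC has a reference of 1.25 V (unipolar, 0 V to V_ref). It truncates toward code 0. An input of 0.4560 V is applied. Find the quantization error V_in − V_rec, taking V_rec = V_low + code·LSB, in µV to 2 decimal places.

67.38 µV

One LSB is 1.25 V / 8192 = 152.59 µV.
Scaled input = 2988.4416 LSBs, so code = 2988.
Code 2988 maps back to 0 + 2988×0.000152588 V = 0.45593262 V.
Error = 0.4560 − 0.45593262 = 6.73828e-05 V = 67.38 µV.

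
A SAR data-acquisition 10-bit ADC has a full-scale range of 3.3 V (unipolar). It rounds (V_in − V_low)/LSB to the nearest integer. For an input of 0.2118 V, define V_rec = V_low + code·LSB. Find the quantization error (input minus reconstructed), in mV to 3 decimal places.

One LSB is 3.3 V / 1024 = 3.223 mV.
Scaled input = 65.7222 LSBs, so code = 66.
Code 66 maps back to 0 + 66×0.00322266 V = 0.21269531 V.
Difference: -0.000895312 V → -0.895 mV.

-0.895 mV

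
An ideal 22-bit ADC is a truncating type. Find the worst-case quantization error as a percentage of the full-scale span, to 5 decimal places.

0.00002 %

Truncating → worst-case error = 1 LSB = V_FS/2^22, so 100/4194304 = 2.38419e-05 % of full scale.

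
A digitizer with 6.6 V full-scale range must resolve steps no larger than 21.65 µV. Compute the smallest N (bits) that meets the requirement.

Number of steps required ≥ 6.6 V / 21.65 µV = 304849.88.
Need 2^N ≥ 304849.88; 2^18 = 262144, 2^19 = 524288.
Minimum N = 19.

19 bits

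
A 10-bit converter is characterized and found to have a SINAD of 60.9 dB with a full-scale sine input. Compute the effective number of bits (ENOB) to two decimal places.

9.82 bits

ENOB = (SINAD − 1.76) / 6.02 = (60.9 − 1.76)/6.02 = 9.824.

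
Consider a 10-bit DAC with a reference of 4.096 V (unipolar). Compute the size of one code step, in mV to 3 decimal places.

4.000 mV

Full-scale span = 4.096 V.
LSB = 4.096 / 2^10 = 4.096 / 1024 = 0.004 V = 4.000 mV.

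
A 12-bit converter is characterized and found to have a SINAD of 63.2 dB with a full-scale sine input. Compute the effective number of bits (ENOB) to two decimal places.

10.21 bits

ENOB = (SINAD − 1.76) / 6.02 = (63.2 − 1.76)/6.02 = 10.206.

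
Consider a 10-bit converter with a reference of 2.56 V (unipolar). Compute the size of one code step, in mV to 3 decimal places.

Full-scale span = 2.56 V.
LSB = 2.56 / 2^10 = 2.56 / 1024 = 0.0025 V = 2.500 mV.

2.500 mV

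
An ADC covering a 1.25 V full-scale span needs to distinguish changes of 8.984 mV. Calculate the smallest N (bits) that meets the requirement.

8 bits

Number of steps required ≥ 1.25 V / 8.984 mV = 139.14.
Need 2^N ≥ 139.14; 2^7 = 128, 2^8 = 256.
Minimum N = 8.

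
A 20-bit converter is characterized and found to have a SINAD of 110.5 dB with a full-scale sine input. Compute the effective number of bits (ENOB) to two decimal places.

18.06 bits

ENOB = (SINAD − 1.76) / 6.02 = (110.5 − 1.76)/6.02 = 18.063.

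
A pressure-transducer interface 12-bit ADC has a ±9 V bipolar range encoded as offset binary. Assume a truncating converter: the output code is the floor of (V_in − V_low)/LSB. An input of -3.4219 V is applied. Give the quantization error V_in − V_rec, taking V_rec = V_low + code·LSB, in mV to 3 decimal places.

Step size: 18 V ÷ 2^12 = 4.395 mV.
Scaled input = 1269.3276 LSBs, so code = 1269.
V_rec = (−9) + 1269·0.00439453 = -3.4233398 V.
Error = -3.4219 − (−3.4233398) = 0.00143984 V = 1.440 mV.

1.440 mV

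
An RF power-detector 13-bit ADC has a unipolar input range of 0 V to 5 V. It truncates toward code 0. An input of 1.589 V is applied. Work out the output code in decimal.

LSB = 5 V / 8192 = 0.610 mV.
(V_in − V_low)/LSB = (1.589 − 0) / 0.000610352 = 2603.418.
Floor → code 2603.

code 2603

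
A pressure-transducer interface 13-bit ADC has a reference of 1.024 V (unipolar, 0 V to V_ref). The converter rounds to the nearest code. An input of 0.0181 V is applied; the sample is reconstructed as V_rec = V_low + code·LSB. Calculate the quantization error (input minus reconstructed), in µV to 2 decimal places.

-25.00 µV

Step size: 1.024 V ÷ 2^13 = 125.00 µV.
Scaled input = 144.8000 LSBs, so code = 145.
V_rec = 0 + 145·0.000125 = 0.018125 V.
V_in − V_rec = -2.5e-05 V = -25.00 µV.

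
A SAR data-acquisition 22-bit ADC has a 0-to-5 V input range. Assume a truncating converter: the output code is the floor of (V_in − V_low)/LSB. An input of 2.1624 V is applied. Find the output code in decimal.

With 4194304 levels over 5 V, one step is 1.19 µV.
(V_in − V_low)/LSB = (2.1624 − 0) / 1.19209e-06 = 1813952.594.
Floor → code 1813952.

code 1813952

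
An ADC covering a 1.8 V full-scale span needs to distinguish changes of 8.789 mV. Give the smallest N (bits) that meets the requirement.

8 bits

Number of steps required ≥ 1.8 V / 8.789 mV = 204.80.
Need 2^N ≥ 204.80; 2^7 = 128, 2^8 = 256.
Minimum N = 8.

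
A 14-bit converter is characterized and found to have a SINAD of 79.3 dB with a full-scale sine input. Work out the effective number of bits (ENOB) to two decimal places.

ENOB = (SINAD − 1.76) / 6.02 = (79.3 − 1.76)/6.02 = 12.880.

12.88 bits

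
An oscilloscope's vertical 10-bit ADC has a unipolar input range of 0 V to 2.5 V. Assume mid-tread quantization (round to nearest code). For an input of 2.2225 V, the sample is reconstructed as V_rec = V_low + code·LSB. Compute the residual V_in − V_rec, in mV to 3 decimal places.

0.820 mV

One LSB is 2.5 V / 1024 = 2.441 mV.
Scaled input = 910.3360 LSBs, so code = 910.
Code 910 maps back to 0 + 910×0.00244141 V = 2.2216797 V.
Error = 2.2225 − 2.2216797 = 0.000820312 V = 0.820 mV.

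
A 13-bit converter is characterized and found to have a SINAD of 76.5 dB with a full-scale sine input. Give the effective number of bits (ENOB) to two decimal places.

ENOB = (SINAD − 1.76) / 6.02 = (76.5 − 1.76)/6.02 = 12.415.

12.42 bits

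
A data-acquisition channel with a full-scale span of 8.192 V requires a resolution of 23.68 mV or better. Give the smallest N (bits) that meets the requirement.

9 bits

Number of steps required ≥ 8.192 V / 23.68 mV = 345.95.
Need 2^N ≥ 345.95; 2^8 = 256, 2^9 = 512.
Minimum N = 9.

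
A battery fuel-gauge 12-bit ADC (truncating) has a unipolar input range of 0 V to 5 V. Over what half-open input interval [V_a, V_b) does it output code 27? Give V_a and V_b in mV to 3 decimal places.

LSB = 5/2^12 = 1.221 mV.
V_a = V_low + 27·LSB = 0.032959 V; V_b = V_low + 28·LSB = 0.0341797 V.

[32.959 mV, 34.180 mV)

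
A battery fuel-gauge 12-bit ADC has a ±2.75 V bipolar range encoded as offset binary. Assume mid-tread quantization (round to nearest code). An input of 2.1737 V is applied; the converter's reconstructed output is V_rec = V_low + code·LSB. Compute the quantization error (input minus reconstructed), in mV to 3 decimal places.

Step size: 5.5 V ÷ 2^12 = 1.343 mV.
(2.1737 − (−2.75))/0.00134277 = 3666.8137; round gives code 3667.
Reconstructed: 2.1739502 V.
V_in − V_rec = -0.000250195 V = -0.250 mV.

-0.250 mV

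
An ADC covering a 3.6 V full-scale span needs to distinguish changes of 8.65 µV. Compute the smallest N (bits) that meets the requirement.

19 bits

Number of steps required ≥ 3.6 V / 8.65 µV = 416184.97.
Need 2^N ≥ 416184.97; 2^18 = 262144, 2^19 = 524288.
Minimum N = 19.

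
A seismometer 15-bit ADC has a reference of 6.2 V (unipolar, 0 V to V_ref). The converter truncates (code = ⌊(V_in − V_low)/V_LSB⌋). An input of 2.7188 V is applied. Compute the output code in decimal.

With 32768 levels over 6.2 V, one step is 189.21 µV.
(V_in − V_low)/LSB = (2.7188 − 0) / 0.000189209 = 14369.297.
So the output code is 14369.

code 14369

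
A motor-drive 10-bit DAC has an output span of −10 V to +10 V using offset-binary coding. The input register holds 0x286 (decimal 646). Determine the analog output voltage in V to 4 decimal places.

LSB = 20 V / 2^10 = 19.531 mV.
Code 0x286 = 646 decimal.
V_out = (−10) + 646 × 0.0195312 V = 2.61719 V.

2.6172 V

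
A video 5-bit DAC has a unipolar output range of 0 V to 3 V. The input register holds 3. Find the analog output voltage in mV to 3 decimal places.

LSB = 3 V / 2^5 = 93.750 mV.
V_out = 0 + 3 × 0.09375 V = 0.28125 V.
= 281.250 mV.

281.250 mV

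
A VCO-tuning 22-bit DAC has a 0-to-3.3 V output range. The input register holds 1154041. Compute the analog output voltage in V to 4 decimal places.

LSB = 3.3 V / 2^22 = 0.79 µV.
V_out = 0 + 1154041 × 7.86781e-07 V = 0.907978 V.

0.9080 V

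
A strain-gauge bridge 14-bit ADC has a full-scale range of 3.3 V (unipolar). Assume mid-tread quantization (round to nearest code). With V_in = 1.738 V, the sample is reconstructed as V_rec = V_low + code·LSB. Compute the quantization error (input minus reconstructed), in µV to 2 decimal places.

-18.80 µV

Step size: 3.3 V ÷ 2^14 = 201.42 µV.
(V_in − V_low)/LSB = (1.738 − 0)/0.000201416 = 8628.9067 → code 8629 (round).
Code 8629 maps back to 0 + 8629×0.000201416 V = 1.7380188 V.
V_in − V_rec = -1.87988e-05 V = -18.80 µV.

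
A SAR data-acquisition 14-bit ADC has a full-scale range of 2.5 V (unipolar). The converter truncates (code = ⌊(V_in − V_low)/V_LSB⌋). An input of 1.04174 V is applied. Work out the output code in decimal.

code 6827

LSB = 2.5 V / 16384 = 152.59 µV.
(V_in − V_low)/LSB = (1.04174 − 0) / 0.000152588 = 6827.147.
So the output code is 6827.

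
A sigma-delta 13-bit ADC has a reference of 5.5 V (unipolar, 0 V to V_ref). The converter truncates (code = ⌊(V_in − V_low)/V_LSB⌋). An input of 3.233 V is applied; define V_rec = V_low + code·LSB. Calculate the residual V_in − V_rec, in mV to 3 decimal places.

One LSB is 5.5 V / 8192 = 0.671 mV.
(V_in − V_low)/LSB = (3.233 − 0)/0.000671387 = 4815.4065 → code 4815 (floor).
Reconstructed: 3.2327271 V.
Difference: 0.000272949 V → 0.273 mV.

0.273 mV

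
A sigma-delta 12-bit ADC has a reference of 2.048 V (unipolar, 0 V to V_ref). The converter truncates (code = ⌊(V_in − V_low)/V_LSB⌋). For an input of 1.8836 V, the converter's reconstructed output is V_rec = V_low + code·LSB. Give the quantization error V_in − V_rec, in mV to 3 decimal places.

One LSB is 2.048 V / 4096 = 0.500 mV.
(1.8836 − 0)/0.0005 = 3767.2000; ⌊·⌋ gives code 3767.
V_rec = 0 + 3767·0.0005 = 1.8835 V.
Error = 1.8836 − 1.8835 = 0.0001 V = 0.100 mV.

0.100 mV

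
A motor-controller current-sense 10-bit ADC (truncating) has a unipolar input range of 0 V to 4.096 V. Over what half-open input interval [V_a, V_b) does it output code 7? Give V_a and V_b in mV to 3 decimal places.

[28.000 mV, 32.000 mV)

LSB = 4.096/2^10 = 4.000 mV.
V_a = V_low + 7·LSB = 0.028 V; V_b = V_low + 8·LSB = 0.032 V.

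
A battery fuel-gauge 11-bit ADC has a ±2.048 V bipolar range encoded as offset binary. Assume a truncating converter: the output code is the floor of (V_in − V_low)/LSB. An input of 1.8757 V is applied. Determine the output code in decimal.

code 1961

With 2048 levels over 4.096 V, one step is 2.000 mV.
(V_in − V_low)/LSB = (1.8757 − (−2.048)) / 0.002 = 1961.850.
Floor → code 1961.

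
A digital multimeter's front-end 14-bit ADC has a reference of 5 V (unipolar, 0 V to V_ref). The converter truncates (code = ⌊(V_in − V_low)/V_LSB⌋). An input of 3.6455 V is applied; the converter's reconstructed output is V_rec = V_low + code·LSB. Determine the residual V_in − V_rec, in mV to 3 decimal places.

One LSB is 5 V / 16384 = 305.18 µV.
Scaled input = 11945.5744 LSBs, so code = 11945.
Code 11945 maps back to 0 + 11945×0.000305176 V = 3.6453247 V.
Error = 3.6455 − 3.6453247 = 0.000175293 V = 0.175 mV.

0.175 mV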